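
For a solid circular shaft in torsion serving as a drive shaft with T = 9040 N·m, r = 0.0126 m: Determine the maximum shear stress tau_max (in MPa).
Model: a solid circular shaft in torsion, so tau_max = (2·T) / (π·r^3).
Substitute:
  tau_max = (2 × 9040) / (π × 0.0126^3)
  tau_max = 2.877 × 10⁹ Pa
Convert: tau_max = 2.877 × 10⁹ Pa = 2877 MPa
Final answer: tau_max = 2877 MPa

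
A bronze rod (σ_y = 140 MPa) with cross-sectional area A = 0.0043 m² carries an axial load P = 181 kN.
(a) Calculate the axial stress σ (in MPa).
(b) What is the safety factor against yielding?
(a) Axial stress σ = P/A. Convert P = 181 kN = 181000 N.
  σ = 181000 / 0.0043 = 4.209 × 10⁷ Pa = 42.09 MPa
(b) Safety factor SF = σ_y/σ = 140 / 42.09 = 3.326
Final answer: (a) σ = 42.09 MPa, (b) SF = 3.326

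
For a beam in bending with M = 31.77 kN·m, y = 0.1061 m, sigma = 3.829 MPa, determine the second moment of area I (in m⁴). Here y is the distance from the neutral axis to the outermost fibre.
Model: a beam in bending, so sigma = (M·y) / I.
Solve for I: I = (M·y) / sigma.
Convert to SI units:
  M = 31.77 kN·m = 31770 N·m
  sigma = 3.829 MPa = 3.829 × 10⁶ Pa
Substitute:
  I = (31770 × 0.1061) / (3.829 × 10⁶)
  I = 0.0008803 m⁴
Final answer: I = 0.0008803 m⁴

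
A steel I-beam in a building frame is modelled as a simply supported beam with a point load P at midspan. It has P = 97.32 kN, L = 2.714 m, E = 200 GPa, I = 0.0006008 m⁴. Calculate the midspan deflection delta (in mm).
Model: a simply supported beam with a point load P at midspan, so delta = (P·L^3) / (48·E·I).
Convert to SI units:
  P = 97.32 kN = 97320 N
  E = 200 GPa = 2 × 10¹¹ Pa
Substitute:
  delta = (97320 × 2.714^3) / (48 × (2 × 10¹¹) × 0.0006008)
  delta = 0.0003373 m
Convert: delta = 0.0003373 m = 0.3373 mm
Final answer: delta = 0.3373 mm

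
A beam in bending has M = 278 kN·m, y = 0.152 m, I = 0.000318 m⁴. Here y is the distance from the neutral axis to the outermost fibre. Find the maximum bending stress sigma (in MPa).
Model: a beam in bending, so sigma = (M·y) / I.
Convert to SI units:
  M = 278 kN·m = 278000 N·m
Substitute:
  sigma = (278000 × 0.152) / 0.000318
  sigma = 1.329 × 10⁸ Pa
Convert: sigma = 1.329 × 10⁸ Pa = 132.9 MPa
Final answer: sigma = 132.9 MPa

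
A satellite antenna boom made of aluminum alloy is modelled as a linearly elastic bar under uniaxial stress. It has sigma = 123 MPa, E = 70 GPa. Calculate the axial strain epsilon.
Model: a linearly elastic bar under uniaxial stress, so epsilon = sigma / E.
Convert to SI units:
  sigma = 123 MPa = 1.23 × 10⁸ Pa
  E = 70 GPa = 7 × 10¹⁰ Pa
Substitute:
  epsilon = (1.23 × 10⁸) / (7 × 10¹⁰)
  epsilon = 0.001757
Final answer: epsilon = 0.001757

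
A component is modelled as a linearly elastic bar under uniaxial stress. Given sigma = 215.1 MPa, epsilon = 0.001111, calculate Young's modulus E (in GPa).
Model: a linearly elastic bar under uniaxial stress, so epsilon = sigma / E.
Solve for E: E = sigma / epsilon.
Convert to SI units:
  sigma = 215.1 MPa = 2.151 × 10⁸ Pa
Substitute:
  E = (2.151 × 10⁸) / 0.001111
  E = 1.936 × 10¹¹ Pa
Convert: E = 1.936 × 10¹¹ Pa = 193.6 GPa
Final answer: E = 193.6 GPa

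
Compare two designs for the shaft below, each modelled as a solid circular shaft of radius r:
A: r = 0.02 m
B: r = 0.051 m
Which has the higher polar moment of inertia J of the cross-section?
Model: a solid circular shaft of radius r, so J = (π·r^4) / 2 (SI units).
  A: J = (π × 0.02^4) / 2 = 2.513 × 10⁻⁷ m⁴
  B: J = (π × 0.051^4) / 2 = 1.063 × 10⁻⁵ m⁴
1.063 × 10⁻⁵ m⁴ > 2.513 × 10⁻⁷ m⁴, so B is larger.
Final answer: B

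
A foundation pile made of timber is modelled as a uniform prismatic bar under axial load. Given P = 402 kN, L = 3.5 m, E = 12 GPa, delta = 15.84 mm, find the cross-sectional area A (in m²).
Model: a uniform prismatic bar under axial load, so delta = (P·L) / (A·E).
Solve for A: A = (P·L) / (delta·E).
Convert to SI units:
  P = 402 kN = 402000 N
  E = 12 GPa = 1.2 × 10¹⁰ Pa
  delta = 15.84 mm = 0.01584 m
Substitute:
  A = (402000 × 3.5) / (0.01584 × (1.2 × 10¹⁰))
  A = 0.007402 m²
Final answer: A = 0.007402 m²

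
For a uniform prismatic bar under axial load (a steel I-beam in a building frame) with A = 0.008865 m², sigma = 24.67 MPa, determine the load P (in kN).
Model: a uniform prismatic bar under axial load, so sigma = P / A.
Solve for P: P = sigma·A.
Convert to SI units:
  sigma = 24.67 MPa = 2.467 × 10⁷ Pa
Substitute:
  P = (2.467 × 10⁷) × 0.008865
  P = 218700 N
Convert: P = 218700 N = 218.7 kN
Final answer: P = 218.7 kN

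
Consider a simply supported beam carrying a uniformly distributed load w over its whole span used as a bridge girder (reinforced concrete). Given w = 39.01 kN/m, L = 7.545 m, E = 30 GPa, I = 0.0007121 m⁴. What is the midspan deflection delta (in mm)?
Model: a simply supported beam carrying a uniformly distributed load w over its whole span, so delta = (5·w·L^4) / (384·E·I).
Convert to SI units:
  w = 39.01 kN/m = 39010 N/m
  E = 30 GPa = 3 × 10¹⁰ Pa
Substitute:
  delta = (5 × 39010 × 7.545^4) / (384 × (3 × 10¹⁰) × 0.0007121)
  delta = 0.07705 m
Convert: delta = 0.07705 m = 77.05 mm
Final answer: delta = 77.05 mm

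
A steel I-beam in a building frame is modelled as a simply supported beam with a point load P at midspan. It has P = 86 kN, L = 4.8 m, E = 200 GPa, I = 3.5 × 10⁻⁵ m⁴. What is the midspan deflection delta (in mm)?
Model: a simply supported beam with a point load P at midspan, so delta = (P·L^3) / (48·E·I).
Convert to SI units:
  P = 86 kN = 86000 N
  E = 200 GPa = 2 × 10¹¹ Pa
Substitute:
  delta = (86000 × 4.8^3) / (48 × (2 × 10¹¹) × (3.5 × 10⁻⁵))
  delta = 0.02831 m
Convert: delta = 0.02831 m = 28.31 mm
Final answer: delta = 28.31 mm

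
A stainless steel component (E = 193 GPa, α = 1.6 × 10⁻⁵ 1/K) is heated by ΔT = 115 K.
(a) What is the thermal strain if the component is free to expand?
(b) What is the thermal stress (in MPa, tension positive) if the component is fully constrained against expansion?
(a) Free thermal strain ε_th = α·ΔT = (1.6 × 10⁻⁵) × 115 = 0.00184
(b) Fully constrained, the expansion is suppressed, so σ = -E·α·ΔT. Convert E = 193 GPa = 1.93 × 10¹¹ Pa.
  σ = -(1.93 × 10¹¹) × (1.6 × 10⁻⁵) × 115 = -3.551 × 10⁸ Pa = -355.1 MPa (compressive)
Final answer: (a) ε_th = 0.00184, (b) σ = -355.1 MPa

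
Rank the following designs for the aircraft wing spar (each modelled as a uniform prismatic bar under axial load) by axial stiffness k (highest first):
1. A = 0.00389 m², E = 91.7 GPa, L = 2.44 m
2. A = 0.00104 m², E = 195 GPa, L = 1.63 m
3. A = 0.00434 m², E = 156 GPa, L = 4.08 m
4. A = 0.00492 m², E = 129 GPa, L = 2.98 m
Model: a uniform prismatic bar under axial load, so k = (A·E) / L (SI units).
  Case 1: k = (0.00389 × (9.17 × 10¹⁰)) / 2.44 = 1.462 × 10⁸ N/m = 146.2 MN/m
  Case 2: k = (0.00104 × (1.95 × 10¹¹)) / 1.63 = 1.244 × 10⁸ N/m = 124.4 MN/m
  Case 3: k = (0.00434 × (1.56 × 10¹¹)) / 4.08 = 1.659 × 10⁸ N/m = 165.9 MN/m
  Case 4: k = (0.00492 × (1.29 × 10¹¹)) / 2.98 = 2.13 × 10⁸ N/m = 213 MN/m
Ordering: 213 MN/m (case 4) > 165.9 MN/m (case 3) > 146.2 MN/m (case 1) > 124.4 MN/m (case 2)
Final answer: 4, 3, 1, 2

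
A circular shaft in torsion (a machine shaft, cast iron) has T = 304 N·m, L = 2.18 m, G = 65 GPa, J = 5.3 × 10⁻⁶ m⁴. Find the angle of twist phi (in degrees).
Model: a circular shaft in torsion, so phi = (T·L) / (G·J).
Convert to SI units:
  G = 65 GPa = 6.5 × 10¹⁰ Pa
Substitute:
  phi = (304 × 2.18) / ((6.5 × 10¹⁰) × (5.3 × 10⁻⁶))
  phi = 0.001924 rad
Convert to degrees: phi = 0.001924 × 180/π = 0.1102°
Final answer: phi = 0.1102°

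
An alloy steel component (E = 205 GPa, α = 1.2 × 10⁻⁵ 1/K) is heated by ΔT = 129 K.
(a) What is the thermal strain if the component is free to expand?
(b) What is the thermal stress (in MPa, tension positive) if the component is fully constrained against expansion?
(a) Free thermal strain ε_th = α·ΔT = (1.2 × 10⁻⁵) × 129 = 0.001548
(b) Fully constrained, the expansion is suppressed, so σ = -E·α·ΔT. Convert E = 205 GPa = 2.05 × 10¹¹ Pa.
  σ = -(2.05 × 10¹¹) × (1.2 × 10⁻⁵) × 129 = -3.173 × 10⁸ Pa = -317.3 MPa (compressive)
Final answer: (a) ε_th = 0.001548, (b) σ = -317.3 MPa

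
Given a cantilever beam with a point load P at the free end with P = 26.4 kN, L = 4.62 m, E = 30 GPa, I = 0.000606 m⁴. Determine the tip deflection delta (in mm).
Model: a cantilever beam with a point load P at the free end, so delta = (P·L^3) / (3·E·I).
Convert to SI units:
  P = 26.4 kN = 26400 N
  E = 30 GPa = 3 × 10¹⁰ Pa
Substitute:
  delta = (26400 × 4.62^3) / (3 × (3 × 10¹⁰) × 0.000606)
  delta = 0.04773 m
Convert: delta = 0.04773 m = 47.73 mm
Final answer: delta = 47.73 mm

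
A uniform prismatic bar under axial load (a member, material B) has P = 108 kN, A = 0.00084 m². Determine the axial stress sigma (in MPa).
Model: a uniform prismatic bar under axial load, so sigma = P / A.
Convert to SI units:
  P = 108 kN = 108000 N
Substitute:
  sigma = 108000 / 0.00084
  sigma = 1.286 × 10⁸ Pa
Convert: sigma = 1.286 × 10⁸ Pa = 128.6 MPa
Final answer: sigma = 128.6 MPa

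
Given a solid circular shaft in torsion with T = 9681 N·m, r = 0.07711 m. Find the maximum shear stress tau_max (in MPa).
Model: a solid circular shaft in torsion, so tau_max = (2·T) / (π·r^3).
Substitute:
  tau_max = (2 × 9681) / (π × 0.07711^3)
  tau_max = 1.344 × 10⁷ Pa
Convert: tau_max = 1.344 × 10⁷ Pa = 13.44 MPa
Final answer: tau_max = 13.44 MPa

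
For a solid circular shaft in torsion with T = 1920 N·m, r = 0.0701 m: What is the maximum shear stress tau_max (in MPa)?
Model: a solid circular shaft in torsion, so tau_max = (2·T) / (π·r^3).
Substitute:
  tau_max = (2 × 1920) / (π × 0.0701^3)
  tau_max = 3.548 × 10⁶ Pa
Convert: tau_max = 3.548 × 10⁶ Pa = 3.548 MPa
Final answer: tau_max = 3.548 MPa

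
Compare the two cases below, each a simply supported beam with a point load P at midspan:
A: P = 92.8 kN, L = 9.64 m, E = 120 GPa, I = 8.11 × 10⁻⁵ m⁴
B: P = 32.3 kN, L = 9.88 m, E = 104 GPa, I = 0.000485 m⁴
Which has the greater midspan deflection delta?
Model: a simply supported beam with a point load P at midspan, so delta = (P·L^3) / (48·E·I) (SI units).
  A: delta = (92800 × 9.64^3) / (48 × (1.2 × 10¹¹) × (8.11 × 10⁻⁵)) = 0.178 m = 178 mm
  B: delta = (32300 × 9.88^3) / (48 × (1.04 × 10¹¹) × 0.000485) = 0.01287 m = 12.87 mm
178 mm > 12.87 mm, so A is larger.
Final answer: A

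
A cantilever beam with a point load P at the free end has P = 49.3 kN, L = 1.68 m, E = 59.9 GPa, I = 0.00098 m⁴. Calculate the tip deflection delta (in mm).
Model: a cantilever beam with a point load P at the free end, so delta = (P·L^3) / (3·E·I).
Convert to SI units:
  P = 49.3 kN = 49300 N
  E = 59.9 GPa = 5.99 × 10¹⁰ Pa
Substitute:
  delta = (49300 × 1.68^3) / (3 × (5.99 × 10¹⁰) × 0.00098)
  delta = 0.001327 m
Convert: delta = 0.001327 m = 1.327 mm
Final answer: delta = 1.327 mm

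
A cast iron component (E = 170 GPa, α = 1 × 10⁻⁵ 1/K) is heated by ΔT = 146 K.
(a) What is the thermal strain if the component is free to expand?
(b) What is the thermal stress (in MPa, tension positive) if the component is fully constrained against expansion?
(a) Free thermal strain ε_th = α·ΔT = (1 × 10⁻⁵) × 146 = 0.00146
(b) Fully constrained, the expansion is suppressed, so σ = -E·α·ΔT. Convert E = 170 GPa = 1.7 × 10¹¹ Pa.
  σ = -(1.7 × 10¹¹) × (1 × 10⁻⁵) × 146 = -2.482 × 10⁸ Pa = -248.2 MPa (compressive)
Final answer: (a) ε_th = 0.00146, (b) σ = -248.2 MPa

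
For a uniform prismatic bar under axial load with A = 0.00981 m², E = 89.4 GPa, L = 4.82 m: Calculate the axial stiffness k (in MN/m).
Model: a uniform prismatic bar under axial load, so k = (A·E) / L.
Convert to SI units:
  E = 89.4 GPa = 8.94 × 10¹⁰ Pa
Substitute:
  k = (0.00981 × (8.94 × 10¹⁰)) / 4.82
  k = 1.82 × 10⁸ N/m
Convert: k = 1.82 × 10⁸ N/m = 182 MN/m
Final answer: k = 182 MN/m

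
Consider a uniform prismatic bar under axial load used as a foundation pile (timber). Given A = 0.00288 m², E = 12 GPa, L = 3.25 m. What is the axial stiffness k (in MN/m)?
Model: a uniform prismatic bar under axial load, so k = (A·E) / L.
Convert to SI units:
  E = 12 GPa = 1.2 × 10¹⁰ Pa
Substitute:
  k = (0.00288 × (1.2 × 10¹⁰)) / 3.25
  k = 1.063 × 10⁷ N/m
Convert: k = 1.063 × 10⁷ N/m = 10.63 MN/m
Final answer: k = 10.63 MN/m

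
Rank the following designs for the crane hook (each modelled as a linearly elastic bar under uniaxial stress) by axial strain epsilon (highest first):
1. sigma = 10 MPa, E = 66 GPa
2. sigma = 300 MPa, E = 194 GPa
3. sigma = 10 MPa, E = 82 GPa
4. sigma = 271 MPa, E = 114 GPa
Model: a linearly elastic bar under uniaxial stress, so epsilon = sigma / E (SI units).
  Case 1: epsilon = (1 × 10⁷) / (6.6 × 10¹⁰) = 0.0001515
  Case 2: epsilon = (3 × 10⁸) / (1.94 × 10¹¹) = 0.001546
  Case 3: epsilon = (1 × 10⁷) / (8.2 × 10¹⁰) = 0.000122
  Case 4: epsilon = (2.71 × 10⁸) / (1.14 × 10¹¹) = 0.002377
Ordering: 0.002377 (case 4) > 0.001546 (case 2) > 0.0001515 (case 1) > 0.000122 (case 3)
Final answer: 4, 2, 1, 3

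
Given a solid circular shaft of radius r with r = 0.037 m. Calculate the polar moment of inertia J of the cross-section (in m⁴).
Model: a solid circular shaft of radius r, so J = (π·r^4) / 2.
Substitute:
  J = (π × 0.037^4) / 2
  J = 2.944 × 10⁻⁶ m⁴
Final answer: J = 2.944 × 10⁻⁶ m⁴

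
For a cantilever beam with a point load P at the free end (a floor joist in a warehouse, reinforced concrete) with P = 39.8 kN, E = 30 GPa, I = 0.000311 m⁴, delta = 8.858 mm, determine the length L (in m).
Model: a cantilever beam with a point load P at the free end, so delta = (P·L^3) / (3·E·I).
Solve for L: L = ((3·delta·E·I) / P)^(1/3).
Convert to SI units:
  P = 39.8 kN = 39800 N
  E = 30 GPa = 3 × 10¹⁰ Pa
  delta = 8.858 mm = 0.008858 m
Substitute:
  L = ((3 × 0.008858 × (3 × 10¹⁰) × 0.000311) / 39800)^(1/3)
  L = 1.84 m
Final answer: L = 1.84 m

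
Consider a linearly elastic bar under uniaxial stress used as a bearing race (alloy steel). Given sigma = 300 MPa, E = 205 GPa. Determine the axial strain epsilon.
Model: a linearly elastic bar under uniaxial stress, so epsilon = sigma / E.
Convert to SI units:
  sigma = 300 MPa = 3 × 10⁸ Pa
  E = 205 GPa = 2.05 × 10¹¹ Pa
Substitute:
  epsilon = (3 × 10⁸) / (2.05 × 10¹¹)
  epsilon = 0.001463
Final answer: epsilon = 0.001463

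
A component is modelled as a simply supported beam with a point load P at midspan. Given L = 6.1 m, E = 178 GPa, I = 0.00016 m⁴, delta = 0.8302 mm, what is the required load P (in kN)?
Model: a simply supported beam with a point load P at midspan, so delta = (P·L^3) / (48·E·I).
Solve for P: P = (48·delta·E·I) / L^3.
Convert to SI units:
  E = 178 GPa = 1.78 × 10¹¹ Pa
  delta = 0.8302 mm = 0.0008302 m
Substitute:
  P = (48 × 0.0008302 × (1.78 × 10¹¹) × 0.00016) / 6.1^3
  P = 5000 N
Convert: P = 5000 N = 5 kN
Final answer: P = 5 kN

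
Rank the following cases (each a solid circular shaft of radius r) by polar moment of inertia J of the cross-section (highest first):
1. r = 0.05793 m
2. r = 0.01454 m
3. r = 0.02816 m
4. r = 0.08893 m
Model: a solid circular shaft of radius r, so J = (π·r^4) / 2 (SI units).
  Case 1: J = (π × 0.05793^4) / 2 = 1.769 × 10⁻⁵ m⁴
  Case 2: J = (π × 0.01454^4) / 2 = 7.021 × 10⁻⁸ m⁴
  Case 3: J = (π × 0.02816^4) / 2 = 9.878 × 10⁻⁷ m⁴
  Case 4: J = (π × 0.08893^4) / 2 = 9.825 × 10⁻⁵ m⁴
Ordering: 9.825 × 10⁻⁵ m⁴ (case 4) > 1.769 × 10⁻⁵ m⁴ (case 1) > 9.878 × 10⁻⁷ m⁴ (case 3) > 7.021 × 10⁻⁸ m⁴ (case 2)
Final answer: 4, 1, 3, 2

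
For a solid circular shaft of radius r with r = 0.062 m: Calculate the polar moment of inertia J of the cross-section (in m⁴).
Model: a solid circular shaft of radius r, so J = (π·r^4) / 2.
Substitute:
  J = (π × 0.062^4) / 2
  J = 2.321 × 10⁻⁵ m⁴
Final answer: J = 2.321 × 10⁻⁵ m⁴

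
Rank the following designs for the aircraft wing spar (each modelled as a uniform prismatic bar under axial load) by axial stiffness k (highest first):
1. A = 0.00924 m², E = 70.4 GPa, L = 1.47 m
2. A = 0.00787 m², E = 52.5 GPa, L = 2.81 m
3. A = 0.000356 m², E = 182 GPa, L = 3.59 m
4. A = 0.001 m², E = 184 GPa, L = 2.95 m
Model: a uniform prismatic bar under axial load, so k = (A·E) / L (SI units).
  Case 1: k = (0.00924 × (7.04 × 10¹⁰)) / 1.47 = 4.425 × 10⁸ N/m = 442.5 MN/m
  Case 2: k = (0.00787 × (5.25 × 10¹⁰)) / 2.81 = 1.47 × 10⁸ N/m = 147 MN/m
  Case 3: k = (0.000356 × (1.82 × 10¹¹)) / 3.59 = 1.805 × 10⁷ N/m = 18.05 MN/m
  Case 4: k = (0.001 × (1.84 × 10¹¹)) / 2.95 = 6.237 × 10⁷ N/m = 62.37 MN/m
Ordering: 442.5 MN/m (case 1) > 147 MN/m (case 2) > 62.37 MN/m (case 4) > 18.05 MN/m (case 3)
Final answer: 1, 2, 4, 3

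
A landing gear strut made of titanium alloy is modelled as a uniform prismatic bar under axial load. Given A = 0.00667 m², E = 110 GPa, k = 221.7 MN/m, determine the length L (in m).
Model: a uniform prismatic bar under axial load, so k = (A·E) / L.
Solve for L: L = (A·E) / k.
Convert to SI units:
  E = 110 GPa = 1.1 × 10¹¹ Pa
  k = 221.7 MN/m = 2.217 × 10⁸ N/m
Substitute:
  L = (0.00667 × (1.1 × 10¹¹)) / (2.217 × 10⁸)
  L = 3.309 m
Final answer: L = 3.309 m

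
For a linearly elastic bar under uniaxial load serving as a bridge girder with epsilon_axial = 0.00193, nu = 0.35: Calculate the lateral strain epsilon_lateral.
Model: a linearly elastic bar under uniaxial load, so epsilon_lateral = -nu·epsilon_axial.
Substitute:
  epsilon_lateral = -(0.35 × 0.00193)
  epsilon_lateral = -0.0006755
Final answer: epsilon_lateral = -0.0006755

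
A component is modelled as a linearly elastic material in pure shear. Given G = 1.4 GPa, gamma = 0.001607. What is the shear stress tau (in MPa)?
Model: a linearly elastic material in pure shear, so tau = G·gamma.
Convert to SI units:
  G = 1.4 GPa = 1.4 × 10⁹ Pa
Substitute:
  tau = (1.4 × 10⁹) × 0.001607
  tau = 2.25 × 10⁶ Pa
Convert: tau = 2.25 × 10⁶ Pa = 2.25 MPa
Final answer: tau = 2.25 MPa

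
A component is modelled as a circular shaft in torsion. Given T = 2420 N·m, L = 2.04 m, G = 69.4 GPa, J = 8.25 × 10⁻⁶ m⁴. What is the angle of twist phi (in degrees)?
Model: a circular shaft in torsion, so phi = (T·L) / (G·J).
Convert to SI units:
  G = 69.4 GPa = 6.94 × 10¹⁰ Pa
Substitute:
  phi = (2420 × 2.04) / ((6.94 × 10¹⁰) × (8.25 × 10⁻⁶))
  phi = 0.008622 rad
Convert to degrees: phi = 0.008622 × 180/π = 0.494°
Final answer: phi = 0.494°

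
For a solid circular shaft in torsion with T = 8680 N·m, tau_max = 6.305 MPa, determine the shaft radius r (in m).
Model: a solid circular shaft in torsion, so tau_max = (2·T) / (π·r^3).
Solve for r: r = ((2·T) / (π·tau_max))^(1/3).
Convert to SI units:
  tau_max = 6.305 MPa = 6.305 × 10⁶ Pa
Substitute:
  r = ((2 × 8680) / (π × (6.305 × 10⁶)))^(1/3)
  r = 0.0957 m
Final answer: r = 0.0957 m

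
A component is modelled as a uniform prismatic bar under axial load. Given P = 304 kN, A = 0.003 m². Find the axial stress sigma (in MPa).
Model: a uniform prismatic bar under axial load, so sigma = P / A.
Convert to SI units:
  P = 304 kN = 304000 N
Substitute:
  sigma = 304000 / 0.003
  sigma = 1.013 × 10⁸ Pa
Convert: sigma = 1.013 × 10⁸ Pa = 101.3 MPa
Final answer: sigma = 101.3 MPa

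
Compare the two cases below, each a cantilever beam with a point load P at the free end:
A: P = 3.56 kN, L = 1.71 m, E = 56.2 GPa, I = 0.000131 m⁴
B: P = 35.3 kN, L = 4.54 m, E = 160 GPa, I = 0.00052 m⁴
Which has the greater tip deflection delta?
Model: a cantilever beam with a point load P at the free end, so delta = (P·L^3) / (3·E·I) (SI units).
  A: delta = (3560 × 1.71^3) / (3 × (5.62 × 10¹⁰) × 0.000131) = 0.000806 m = 0.806 mm
  B: delta = (35300 × 4.54^3) / (3 × (1.6 × 10¹¹) × 0.00052) = 0.01323 m = 13.23 mm
13.23 mm > 0.806 mm, so B is larger.
Final answer: B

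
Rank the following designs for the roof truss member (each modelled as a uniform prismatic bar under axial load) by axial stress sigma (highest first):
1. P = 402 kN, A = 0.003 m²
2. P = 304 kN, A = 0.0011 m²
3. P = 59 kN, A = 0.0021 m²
Model: a uniform prismatic bar under axial load, so sigma = P / A (SI units).
  Case 1: sigma = 402000 / 0.003 = 1.34 × 10⁸ Pa = 134 MPa
  Case 2: sigma = 304000 / 0.0011 = 2.764 × 10⁸ Pa = 276.4 MPa
  Case 3: sigma = 59000 / 0.0021 = 2.81 × 10⁷ Pa = 28.1 MPa
Ordering: 276.4 MPa (case 2) > 134 MPa (case 1) > 28.1 MPa (case 3)
Final answer: 2, 1, 3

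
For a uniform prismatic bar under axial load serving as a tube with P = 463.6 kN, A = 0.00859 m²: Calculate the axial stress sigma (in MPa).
Model: a uniform prismatic bar under axial load, so sigma = P / A.
Convert to SI units:
  P = 463.6 kN = 463600 N
Substitute:
  sigma = 463600 / 0.00859
  sigma = 5.397 × 10⁷ Pa
Convert: sigma = 5.397 × 10⁷ Pa = 53.97 MPa
Final answer: sigma = 53.97 MPa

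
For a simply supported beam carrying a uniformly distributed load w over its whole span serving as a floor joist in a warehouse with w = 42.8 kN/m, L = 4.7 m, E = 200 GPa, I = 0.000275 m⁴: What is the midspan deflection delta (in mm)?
Model: a simply supported beam carrying a uniformly distributed load w over its whole span, so delta = (5·w·L^4) / (384·E·I).
Convert to SI units:
  w = 42.8 kN/m = 42800 N/m
  E = 200 GPa = 2 × 10¹¹ Pa
Substitute:
  delta = (5 × 42800 × 4.7^4) / (384 × (2 × 10¹¹) × 0.000275)
  delta = 0.004944 m
Convert: delta = 0.004944 m = 4.944 mm
Final answer: delta = 4.944 mm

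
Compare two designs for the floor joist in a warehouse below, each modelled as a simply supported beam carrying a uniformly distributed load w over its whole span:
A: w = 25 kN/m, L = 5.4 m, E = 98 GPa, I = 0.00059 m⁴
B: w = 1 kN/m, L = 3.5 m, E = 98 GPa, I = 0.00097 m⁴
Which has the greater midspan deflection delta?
Model: a simply supported beam carrying a uniformly distributed load w over its whole span, so delta = (5·w·L^4) / (384·E·I) (SI units).
  A: delta = (5 × 25000 × 5.4^4) / (384 × (9.8 × 10¹⁰) × 0.00059) = 0.004787 m = 4.787 mm
  B: delta = (5 × 1000 × 3.5^4) / (384 × (9.8 × 10¹⁰) × 0.00097) = 2.055 × 10⁻⁵ m = 0.02055 mm
4.787 mm > 0.02055 mm, so A is larger.
Final answer: A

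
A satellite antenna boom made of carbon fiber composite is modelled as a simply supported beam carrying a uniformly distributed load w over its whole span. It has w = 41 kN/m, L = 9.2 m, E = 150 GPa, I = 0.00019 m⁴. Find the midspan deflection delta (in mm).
Model: a simply supported beam carrying a uniformly distributed load w over its whole span, so delta = (5·w·L^4) / (384·E·I).
Convert to SI units:
  w = 41 kN/m = 41000 N/m
  E = 150 GPa = 1.5 × 10¹¹ Pa
Substitute:
  delta = (5 × 41000 × 9.2^4) / (384 × (1.5 × 10¹¹) × 0.00019)
  delta = 0.1342 m
Convert: delta = 0.1342 m = 134.2 mm
Final answer: delta = 134.2 mm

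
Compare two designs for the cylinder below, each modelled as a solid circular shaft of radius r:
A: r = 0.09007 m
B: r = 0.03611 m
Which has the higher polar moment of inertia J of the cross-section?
Model: a solid circular shaft of radius r, so J = (π·r^4) / 2 (SI units).
  A: J = (π × 0.09007^4) / 2 = 0.0001034 m⁴
  B: J = (π × 0.03611^4) / 2 = 2.671 × 10⁻⁶ m⁴
0.0001034 m⁴ > 2.671 × 10⁻⁶ m⁴, so A is larger.
Final answer: A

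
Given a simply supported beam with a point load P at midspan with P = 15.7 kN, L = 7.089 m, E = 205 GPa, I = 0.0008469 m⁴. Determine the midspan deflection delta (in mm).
Model: a simply supported beam with a point load P at midspan, so delta = (P·L^3) / (48·E·I).
Convert to SI units:
  P = 15.7 kN = 15700 N
  E = 205 GPa = 2.05 × 10¹¹ Pa
Substitute:
  delta = (15700 × 7.089^3) / (48 × (2.05 × 10¹¹) × 0.0008469)
  delta = 0.0006712 m
Convert: delta = 0.0006712 m = 0.6712 mm
Final answer: delta = 0.6712 mm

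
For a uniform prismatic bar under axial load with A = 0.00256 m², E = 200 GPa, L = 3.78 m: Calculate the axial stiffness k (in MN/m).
Model: a uniform prismatic bar under axial load, so k = (A·E) / L.
Convert to SI units:
  E = 200 GPa = 2 × 10¹¹ Pa
Substitute:
  k = (0.00256 × (2 × 10¹¹)) / 3.78
  k = 1.354 × 10⁸ N/m
Convert: k = 1.354 × 10⁸ N/m = 135.4 MN/m
Final answer: k = 135.4 MN/m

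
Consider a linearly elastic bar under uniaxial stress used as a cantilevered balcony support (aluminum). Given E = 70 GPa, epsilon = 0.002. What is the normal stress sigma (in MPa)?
Model: a linearly elastic bar under uniaxial stress, so sigma = E·epsilon.
Convert to SI units:
  E = 70 GPa = 7 × 10¹⁰ Pa
Substitute:
  sigma = (7 × 10¹⁰) × 0.002
  sigma = 1.4 × 10⁸ Pa
Convert: sigma = 1.4 × 10⁸ Pa = 140 MPa
Final answer: sigma = 140 MPa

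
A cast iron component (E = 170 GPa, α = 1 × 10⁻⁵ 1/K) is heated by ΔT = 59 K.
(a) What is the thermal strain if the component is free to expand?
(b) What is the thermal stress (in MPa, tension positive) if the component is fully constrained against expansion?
(a) Free thermal strain ε_th = α·ΔT = (1 × 10⁻⁵) × 59 = 0.00059
(b) Fully constrained, the expansion is suppressed, so σ = -E·α·ΔT. Convert E = 170 GPa = 1.7 × 10¹¹ Pa.
  σ = -(1.7 × 10¹¹) × (1 × 10⁻⁵) × 59 = -1.003 × 10⁸ Pa = -100.3 MPa (compressive)
Final answer: (a) ε_th = 0.00059, (b) σ = -100.3 MPa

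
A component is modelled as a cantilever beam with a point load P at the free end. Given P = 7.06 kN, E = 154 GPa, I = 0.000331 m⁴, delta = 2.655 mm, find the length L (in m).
Model: a cantilever beam with a point load P at the free end, so delta = (P·L^3) / (3·E·I).
Solve for L: L = ((3·delta·E·I) / P)^(1/3).
Convert to SI units:
  P = 7.06 kN = 7060 N
  E = 154 GPa = 1.54 × 10¹¹ Pa
  delta = 2.655 mm = 0.002655 m
Substitute:
  L = ((3 × 0.002655 × (1.54 × 10¹¹) × 0.000331) / 7060)^(1/3)
  L = 3.86 m
Final answer: L = 3.86 m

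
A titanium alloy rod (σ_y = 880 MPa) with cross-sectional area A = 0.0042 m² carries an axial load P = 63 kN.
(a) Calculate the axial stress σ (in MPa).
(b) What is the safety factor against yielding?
(a) Axial stress σ = P/A. Convert P = 63 kN = 63000 N.
  σ = 63000 / 0.0042 = 1.5 × 10⁷ Pa = 15 MPa
(b) Safety factor SF = σ_y/σ = 880 / 15 = 58.67
Final answer: (a) σ = 15 MPa, (b) SF = 58.67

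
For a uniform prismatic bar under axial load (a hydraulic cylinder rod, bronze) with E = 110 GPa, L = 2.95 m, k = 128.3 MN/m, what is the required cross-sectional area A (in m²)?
Model: a uniform prismatic bar under axial load, so k = (A·E) / L.
Solve for A: A = (k·L) / E.
Convert to SI units:
  E = 110 GPa = 1.1 × 10¹¹ Pa
  k = 128.3 MN/m = 1.283 × 10⁸ N/m
Substitute:
  A = ((1.283 × 10⁸) × 2.95) / (1.1 × 10¹¹)
  A = 0.003441 m²
Final answer: A = 0.003441 m²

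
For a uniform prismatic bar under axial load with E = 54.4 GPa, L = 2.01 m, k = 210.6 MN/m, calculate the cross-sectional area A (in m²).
Model: a uniform prismatic bar under axial load, so k = (A·E) / L.
Solve for A: A = (k·L) / E.
Convert to SI units:
  E = 54.4 GPa = 5.44 × 10¹⁰ Pa
  k = 210.6 MN/m = 2.106 × 10⁸ N/m
Substitute:
  A = ((2.106 × 10⁸) × 2.01) / (5.44 × 10¹⁰)
  A = 0.007781 m²
Final answer: A = 0.007781 m²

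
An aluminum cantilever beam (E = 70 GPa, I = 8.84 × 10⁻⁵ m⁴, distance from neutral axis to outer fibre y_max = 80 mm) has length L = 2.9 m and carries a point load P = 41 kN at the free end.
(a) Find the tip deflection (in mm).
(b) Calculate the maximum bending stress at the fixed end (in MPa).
(a) Tip deflection of a cantilever with an end point load: δ = P·L^3 / (3·E·I). Convert P = 41 kN = 41000 N, E = 70 GPa = 7 × 10¹⁰ Pa.
  δ = (41000 × 2.9^3) / (3 × (7 × 10¹⁰) × (8.84 × 10⁻⁵)) = 0.05386 m = 53.86 mm
(b) Maximum bending moment at the fixed end: M = P·L = 41000 × 2.9 = 118900 N·m. Convert y_max = 80 mm = 0.08 m.
  σ = M·y_max / I = (118900 × 0.08) / (8.84 × 10⁻⁵) = 1.076 × 10⁸ Pa = 107.6 MPa
Final answer: (a) δ = 53.86 mm, (b) σ = 107.6 MPa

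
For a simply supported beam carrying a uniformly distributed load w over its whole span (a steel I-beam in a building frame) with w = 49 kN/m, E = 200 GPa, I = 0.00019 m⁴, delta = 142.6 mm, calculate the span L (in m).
Model: a simply supported beam carrying a uniformly distributed load w over its whole span, so delta = (5·w·L^4) / (384·E·I).
Solve for L: L = ((384·delta·E·I) / (5·w))^(1/4).
Convert to SI units:
  w = 49 kN/m = 49000 N/m
  E = 200 GPa = 2 × 10¹¹ Pa
  delta = 142.6 mm = 0.1426 m
Substitute:
  L = ((384 × 0.1426 × (2 × 10¹¹) × 0.00019) / (5 × 49000))^(1/4)
  L = 9.6 m
Final answer: L = 9.6 m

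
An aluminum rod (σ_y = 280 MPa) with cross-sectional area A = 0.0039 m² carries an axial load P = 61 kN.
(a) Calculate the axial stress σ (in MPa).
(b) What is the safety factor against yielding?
(a) Axial stress σ = P/A. Convert P = 61 kN = 61000 N.
  σ = 61000 / 0.0039 = 1.564 × 10⁷ Pa = 15.64 MPa
(b) Safety factor SF = σ_y/σ = 280 / 15.64 = 17.9
Final answer: (a) σ = 15.64 MPa, (b) SF = 17.9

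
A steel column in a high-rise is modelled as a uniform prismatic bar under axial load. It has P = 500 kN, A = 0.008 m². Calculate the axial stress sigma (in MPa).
Model: a uniform prismatic bar under axial load, so sigma = P / A.
Convert to SI units:
  P = 500 kN = 500000 N
Substitute:
  sigma = 500000 / 0.008
  sigma = 6.25 × 10⁷ Pa
Convert: sigma = 6.25 × 10⁷ Pa = 62.5 MPa
Final answer: sigma = 62.5 MPa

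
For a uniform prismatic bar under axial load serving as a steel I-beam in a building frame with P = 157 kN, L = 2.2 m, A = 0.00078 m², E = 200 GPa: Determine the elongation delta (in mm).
Model: a uniform prismatic bar under axial load, so delta = (P·L) / (A·E).
Convert to SI units:
  P = 157 kN = 157000 N
  E = 200 GPa = 2 × 10¹¹ Pa
Substitute:
  delta = (157000 × 2.2) / (0.00078 × (2 × 10¹¹))
  delta = 0.002214 m
Convert: delta = 0.002214 m = 2.214 mm
Final answer: delta = 2.214 mm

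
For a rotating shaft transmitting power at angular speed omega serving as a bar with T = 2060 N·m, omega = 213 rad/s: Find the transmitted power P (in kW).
Model: a rotating shaft transmitting power at angular speed omega, so P = T·omega.
Substitute:
  P = 2060 × 213
  P = 438800 W
Convert: P = 438800 W = 438.8 kW
Final answer: P = 438.8 kW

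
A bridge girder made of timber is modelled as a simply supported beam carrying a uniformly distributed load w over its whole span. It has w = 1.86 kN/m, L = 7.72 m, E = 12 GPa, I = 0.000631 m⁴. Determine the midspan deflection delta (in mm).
Model: a simply supported beam carrying a uniformly distributed load w over its whole span, so delta = (5·w·L^4) / (384·E·I).
Convert to SI units:
  w = 1.86 kN/m = 1860 N/m
  E = 12 GPa = 1.2 × 10¹⁰ Pa
Substitute:
  delta = (5 × 1860 × 7.72^4) / (384 × (1.2 × 10¹⁰) × 0.000631)
  delta = 0.01136 m
Convert: delta = 0.01136 m = 11.36 mm
Final answer: delta = 11.36 mm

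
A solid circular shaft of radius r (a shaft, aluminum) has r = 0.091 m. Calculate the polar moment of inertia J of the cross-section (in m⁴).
Model: a solid circular shaft of radius r, so J = (π·r^4) / 2.
Substitute:
  J = (π × 0.091^4) / 2
  J = 0.0001077 m⁴
Final answer: J = 0.0001077 m⁴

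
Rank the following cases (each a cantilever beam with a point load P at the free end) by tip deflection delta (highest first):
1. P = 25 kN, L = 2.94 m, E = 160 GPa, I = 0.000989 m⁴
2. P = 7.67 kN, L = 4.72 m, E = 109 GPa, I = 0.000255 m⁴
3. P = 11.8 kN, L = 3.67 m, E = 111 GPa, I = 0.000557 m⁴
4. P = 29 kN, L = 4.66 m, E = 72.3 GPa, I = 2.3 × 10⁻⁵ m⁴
Model: a cantilever beam with a point load P at the free end, so delta = (P·L^3) / (3·E·I) (SI units).
  Case 1: delta = (25000 × 2.94^3) / (3 × (1.6 × 10¹¹) × 0.000989) = 0.001338 m = 1.338 mm
  Case 2: delta = (7670 × 4.72^3) / (3 × (1.09 × 10¹¹) × 0.000255) = 0.009672 m = 9.672 mm
  Case 3: delta = (11800 × 3.67^3) / (3 × (1.11 × 10¹¹) × 0.000557) = 0.003145 m = 3.145 mm
  Case 4: delta = (29000 × 4.66^3) / (3 × (7.23 × 10¹⁰) × (2.3 × 10⁻⁵)) = 0.5883 m = 588.3 mm
Ordering: 588.3 mm (case 4) > 9.672 mm (case 2) > 3.145 mm (case 3) > 1.338 mm (case 1)
Final answer: 4, 2, 3, 1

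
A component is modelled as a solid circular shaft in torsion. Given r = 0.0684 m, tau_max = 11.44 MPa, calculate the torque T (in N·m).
Model: a solid circular shaft in torsion, so tau_max = (2·T) / (π·r^3).
Solve for T: T = (π·tau_max·r^3) / 2.
Convert to SI units:
  tau_max = 11.44 MPa = 1.144 × 10⁷ Pa
Substitute:
  T = (π × (1.144 × 10⁷) × 0.0684^3) / 2
  T = 5751 N·m
Final answer: T = 5751 N·m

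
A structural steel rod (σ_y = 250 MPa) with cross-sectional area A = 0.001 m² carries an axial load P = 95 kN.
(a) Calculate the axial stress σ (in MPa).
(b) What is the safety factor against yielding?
(a) Axial stress σ = P/A. Convert P = 95 kN = 95000 N.
  σ = 95000 / 0.001 = 9.5 × 10⁷ Pa = 95 MPa
(b) Safety factor SF = σ_y/σ = 250 / 95 = 2.632
Final answer: (a) σ = 95 MPa, (b) SF = 2.632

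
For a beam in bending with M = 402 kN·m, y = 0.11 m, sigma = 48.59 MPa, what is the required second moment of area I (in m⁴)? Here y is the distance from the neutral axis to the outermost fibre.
Model: a beam in bending, so sigma = (M·y) / I.
Solve for I: I = (M·y) / sigma.
Convert to SI units:
  M = 402 kN·m = 402000 N·m
  sigma = 48.59 MPa = 4.859 × 10⁷ Pa
Substitute:
  I = (402000 × 0.11) / (4.859 × 10⁷)
  I = 0.0009101 m⁴
Final answer: I = 0.0009101 m⁴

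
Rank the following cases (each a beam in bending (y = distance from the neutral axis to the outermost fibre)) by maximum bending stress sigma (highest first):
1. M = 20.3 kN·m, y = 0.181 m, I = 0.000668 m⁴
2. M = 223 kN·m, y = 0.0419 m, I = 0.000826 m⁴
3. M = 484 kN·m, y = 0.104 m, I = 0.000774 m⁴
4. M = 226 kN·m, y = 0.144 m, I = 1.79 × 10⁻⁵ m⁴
Model: a beam in bending (y = distance from the neutral axis to the outermost fibre), so sigma = (M·y) / I (SI units).
  Case 1: sigma = (20300 × 0.181) / 0.000668 = 5.5 × 10⁶ Pa = 5.5 MPa
  Case 2: sigma = (223000 × 0.0419) / 0.000826 = 1.131 × 10⁷ Pa = 11.31 MPa
  Case 3: sigma = (484000 × 0.104) / 0.000774 = 6.503 × 10⁷ Pa = 65.03 MPa
  Case 4: sigma = (226000 × 0.144) / (1.79 × 10⁻⁵) = 1.818 × 10⁹ Pa = 1818 MPa
Ordering: 1818 MPa (case 4) > 65.03 MPa (case 3) > 11.31 MPa (case 2) > 5.5 MPa (case 1)
Final answer: 4, 3, 2, 1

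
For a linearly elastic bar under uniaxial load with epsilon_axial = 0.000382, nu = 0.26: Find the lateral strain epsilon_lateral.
Model: a linearly elastic bar under uniaxial load, so epsilon_lateral = -nu·epsilon_axial.
Substitute:
  epsilon_lateral = -(0.26 × 0.000382)
  epsilon_lateral = -9.932 × 10⁻⁵
Final answer: epsilon_lateral = -9.932 × 10⁻⁵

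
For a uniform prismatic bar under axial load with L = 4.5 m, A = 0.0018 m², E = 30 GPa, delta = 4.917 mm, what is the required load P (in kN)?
Model: a uniform prismatic bar under axial load, so delta = (P·L) / (A·E).
Solve for P: P = (delta·A·E) / L.
Convert to SI units:
  E = 30 GPa = 3 × 10¹⁰ Pa
  delta = 4.917 mm = 0.004917 m
Substitute:
  P = (0.004917 × 0.0018 × (3 × 10¹⁰)) / 4.5
  P = 59000 N
Convert: P = 59000 N = 59 kN
Final answer: P = 59 kN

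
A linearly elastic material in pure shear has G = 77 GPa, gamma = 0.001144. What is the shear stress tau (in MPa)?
Model: a linearly elastic material in pure shear, so tau = G·gamma.
Convert to SI units:
  G = 77 GPa = 7.7 × 10¹⁰ Pa
Substitute:
  tau = (7.7 × 10¹⁰) × 0.001144
  tau = 8.809 × 10⁷ Pa
Convert: tau = 8.809 × 10⁷ Pa = 88.09 MPa
Final answer: tau = 88.09 MPa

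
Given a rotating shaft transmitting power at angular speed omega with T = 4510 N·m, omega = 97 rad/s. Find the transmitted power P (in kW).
Model: a rotating shaft transmitting power at angular speed omega, so P = T·omega.
Substitute:
  P = 4510 × 97
  P = 437500 W
Convert: P = 437500 W = 437.5 kW
Final answer: P = 437.5 kW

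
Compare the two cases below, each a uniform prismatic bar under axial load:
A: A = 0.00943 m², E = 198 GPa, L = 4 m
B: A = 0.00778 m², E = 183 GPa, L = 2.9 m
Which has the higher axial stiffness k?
Model: a uniform prismatic bar under axial load, so k = (A·E) / L (SI units).
  A: k = (0.00943 × (1.98 × 10¹¹)) / 4 = 4.668 × 10⁸ N/m = 466.8 MN/m
  B: k = (0.00778 × (1.83 × 10¹¹)) / 2.9 = 4.909 × 10⁸ N/m = 490.9 MN/m
490.9 MN/m > 466.8 MN/m, so B is larger.
Final answer: B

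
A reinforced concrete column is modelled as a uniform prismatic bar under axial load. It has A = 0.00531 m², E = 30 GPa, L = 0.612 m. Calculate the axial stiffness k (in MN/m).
Model: a uniform prismatic bar under axial load, so k = (A·E) / L.
Convert to SI units:
  E = 30 GPa = 3 × 10¹⁰ Pa
Substitute:
  k = (0.00531 × (3 × 10¹⁰)) / 0.612
  k = 2.603 × 10⁸ N/m
Convert: k = 2.603 × 10⁸ N/m = 260.3 MN/m
Final answer: k = 260.3 MN/m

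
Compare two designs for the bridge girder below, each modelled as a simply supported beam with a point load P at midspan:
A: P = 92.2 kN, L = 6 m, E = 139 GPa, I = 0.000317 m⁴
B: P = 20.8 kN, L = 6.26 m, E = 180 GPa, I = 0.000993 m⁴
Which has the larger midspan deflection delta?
Model: a simply supported beam with a point load P at midspan, so delta = (P·L^3) / (48·E·I) (SI units).
  A: delta = (92200 × 6^3) / (48 × (1.39 × 10¹¹) × 0.000317) = 0.009416 m = 9.416 mm
  B: delta = (20800 × 6.26^3) / (48 × (1.8 × 10¹¹) × 0.000993) = 0.0005947 m = 0.5947 mm
9.416 mm > 0.5947 mm, so A is larger.
Final answer: A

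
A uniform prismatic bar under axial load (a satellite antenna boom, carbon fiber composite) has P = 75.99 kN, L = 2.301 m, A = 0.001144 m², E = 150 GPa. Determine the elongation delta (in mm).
Model: a uniform prismatic bar under axial load, so delta = (P·L) / (A·E).
Convert to SI units:
  P = 75.99 kN = 75990 N
  E = 150 GPa = 1.5 × 10¹¹ Pa
Substitute:
  delta = (75990 × 2.301) / (0.001144 × (1.5 × 10¹¹))
  delta = 0.001019 m
Convert: delta = 0.001019 m = 1.019 mm
Final answer: delta = 1.019 mm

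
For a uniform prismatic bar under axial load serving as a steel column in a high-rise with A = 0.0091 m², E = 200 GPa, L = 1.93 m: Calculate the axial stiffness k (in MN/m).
Model: a uniform prismatic bar under axial load, so k = (A·E) / L.
Convert to SI units:
  E = 200 GPa = 2 × 10¹¹ Pa
Substitute:
  k = (0.0091 × (2 × 10¹¹)) / 1.93
  k = 9.43 × 10⁸ N/m
Convert: k = 9.43 × 10⁸ N/m = 943 MN/m
Final answer: k = 943 MN/m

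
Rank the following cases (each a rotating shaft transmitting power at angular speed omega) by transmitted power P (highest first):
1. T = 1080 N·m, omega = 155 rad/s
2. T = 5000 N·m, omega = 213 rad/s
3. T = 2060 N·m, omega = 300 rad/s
Model: a rotating shaft transmitting power at angular speed omega, so P = T·omega (SI units).
  Case 1: P = 1080 × 155 = 167400 W = 167.4 kW
  Case 2: P = 5000 × 213 = 1.065 × 10⁶ W = 1065 kW
  Case 3: P = 2060 × 300 = 618000 W = 618 kW
Ordering: 1065 kW (case 2) > 618 kW (case 3) > 167.4 kW (case 1)
Final answer: 2, 3, 1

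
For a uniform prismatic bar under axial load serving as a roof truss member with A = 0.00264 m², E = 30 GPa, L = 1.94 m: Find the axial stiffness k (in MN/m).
Model: a uniform prismatic bar under axial load, so k = (A·E) / L.
Convert to SI units:
  E = 30 GPa = 3 × 10¹⁰ Pa
Substitute:
  k = (0.00264 × (3 × 10¹⁰)) / 1.94
  k = 4.082 × 10⁷ N/m
Convert: k = 4.082 × 10⁷ N/m = 40.82 MN/m
Final answer: k = 40.82 MN/m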